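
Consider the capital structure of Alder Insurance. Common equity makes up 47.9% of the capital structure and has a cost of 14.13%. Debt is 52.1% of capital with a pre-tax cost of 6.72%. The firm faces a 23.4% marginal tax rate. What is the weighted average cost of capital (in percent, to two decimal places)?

9.45%

After-tax cost of debt = 6.72% × (1 − 23.4%) = 5.1475%.
WACC = 0.479 × 14.1300% + 0.521 × 5.1475% = 9.4501%.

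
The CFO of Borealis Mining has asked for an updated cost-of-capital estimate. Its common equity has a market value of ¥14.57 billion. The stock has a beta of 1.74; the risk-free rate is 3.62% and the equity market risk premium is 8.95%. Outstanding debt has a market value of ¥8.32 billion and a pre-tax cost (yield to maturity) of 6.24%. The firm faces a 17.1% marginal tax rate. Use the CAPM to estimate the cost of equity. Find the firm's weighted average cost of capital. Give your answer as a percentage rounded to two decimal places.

Cost of equity via CAPM: Re = 3.62% + 1.74 × 8.95% = 19.1930%.
Total capital V = 14.57 + 8.32 = 22.89.
Equity: weight = 14.57/22.89 = 0.6365; cost = 19.193%.
Debt: weight = 8.32/22.89 = 0.3635; after-tax cost = 6.24% × (1 − 17.1%) = 5.1730%.
WACC = 0.6365 × 19.1930% + 0.3635 × 5.1730% = 14.0970%.

14.10%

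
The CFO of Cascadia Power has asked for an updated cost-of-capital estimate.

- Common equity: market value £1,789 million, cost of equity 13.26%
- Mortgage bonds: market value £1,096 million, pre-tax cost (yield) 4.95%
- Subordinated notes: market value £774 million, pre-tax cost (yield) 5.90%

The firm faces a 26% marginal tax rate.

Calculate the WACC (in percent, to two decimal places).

8.50%

Total capital V = 1789 + 1096 + 774 = 3659.
Equity: weight = 1789/3659 = 0.4889; cost = 13.26%.
Mortgage bonds: weight = 1096/3659 = 0.2995; after-tax cost = 4.95% × (1 − 26%) = 3.6630%.
Subordinated notes: weight = 774/3659 = 0.2115; after-tax cost = 5.9% × (1 − 26%) = 4.3660%.
WACC = 0.4889 × 13.2600% + 0.2995 × 3.6630% + 0.2115 × 4.3660% = 8.5040%.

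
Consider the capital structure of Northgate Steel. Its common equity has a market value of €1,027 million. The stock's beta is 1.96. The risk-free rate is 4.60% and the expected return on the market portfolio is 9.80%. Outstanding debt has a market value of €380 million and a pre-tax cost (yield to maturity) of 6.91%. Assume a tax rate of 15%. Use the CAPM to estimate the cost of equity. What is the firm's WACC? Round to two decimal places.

Market risk premium = 9.8% − 4.6% = 5.2%.
Cost of equity via CAPM: Re = 4.6% + 1.96 × 5.2% = 14.7920%.
Total capital V = 1027 + 380 = 1407.
Equity: weight = 1027/1407 = 0.7299; cost = 14.792%.
Debt: weight = 380/1407 = 0.2701; after-tax cost = 6.91% × (1 − 15%) = 5.8735%.
WACC = 0.7299 × 14.7920% + 0.2701 × 5.8735% = 12.3833%.

12.38%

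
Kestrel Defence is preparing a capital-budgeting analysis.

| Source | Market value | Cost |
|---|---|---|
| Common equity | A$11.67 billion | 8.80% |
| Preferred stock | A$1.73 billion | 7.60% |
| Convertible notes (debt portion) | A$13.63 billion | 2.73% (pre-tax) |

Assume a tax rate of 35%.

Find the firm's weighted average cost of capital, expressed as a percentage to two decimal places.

Total capital V = 11.67 + 1.73 + 13.63 = 27.03.
Equity: weight = 11.67/27.03 = 0.4317; cost = 8.8%.
Preferred: weight = 1.73/27.03 = 0.0640; cost = 7.6%.
Convertible notes (debt portion): weight = 13.63/27.03 = 0.5043; after-tax cost = 2.73% × (1 − 35%) = 1.7745%.
WACC = 0.4317 × 8.8000% + 0.0640 × 7.6000% + 0.5043 × 1.7745% = 5.1806%.

5.18%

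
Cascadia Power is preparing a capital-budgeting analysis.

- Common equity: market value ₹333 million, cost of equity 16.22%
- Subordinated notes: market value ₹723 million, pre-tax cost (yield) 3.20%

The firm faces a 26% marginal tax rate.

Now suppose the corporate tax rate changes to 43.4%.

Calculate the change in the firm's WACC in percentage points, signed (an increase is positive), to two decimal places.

-0.38 pp

Current WACC:
Total capital V = 333 + 723 = 1056.
Equity: weight = 333/1056 = 0.3153; cost = 16.22%.
Subordinated notes: weight = 723/1056 = 0.6847; after-tax cost = 3.2% × (1 − 26%) = 2.3680%.
WACC = 0.3153 × 16.2200% + 0.6847 × 2.3680% = 6.7361%.
After the change:
Total capital V = 333 + 723 = 1056.
Equity: weight = 333/1056 = 0.3153; cost = 16.22%.
Subordinated notes: weight = 723/1056 = 0.6847; after-tax cost = 3.2% × (1 − 43.4%) = 1.8112%.
WACC = 0.3153 × 16.2200% + 0.6847 × 1.8112% = 6.3549%.
Change in WACC = 6.3549% − 6.7361% = -0.3812 pp.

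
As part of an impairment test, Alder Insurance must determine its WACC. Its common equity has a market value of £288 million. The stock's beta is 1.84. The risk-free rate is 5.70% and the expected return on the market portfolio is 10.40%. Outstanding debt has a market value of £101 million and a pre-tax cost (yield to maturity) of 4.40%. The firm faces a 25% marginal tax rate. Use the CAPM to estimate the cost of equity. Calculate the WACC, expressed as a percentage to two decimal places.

11.48%

Market risk premium = 10.4% − 5.7% = 4.7%.
Cost of equity via CAPM: Re = 5.7% + 1.84 × 4.7% = 14.3480%.
Total capital V = 288 + 101 = 389.
Equity: weight = 288/389 = 0.7404; cost = 14.348%.
Debt: weight = 101/389 = 0.2596; after-tax cost = 4.4% × (1 − 25%) = 3.3000%.
WACC = 0.7404 × 14.3480% + 0.2596 × 3.3000% = 11.4795%.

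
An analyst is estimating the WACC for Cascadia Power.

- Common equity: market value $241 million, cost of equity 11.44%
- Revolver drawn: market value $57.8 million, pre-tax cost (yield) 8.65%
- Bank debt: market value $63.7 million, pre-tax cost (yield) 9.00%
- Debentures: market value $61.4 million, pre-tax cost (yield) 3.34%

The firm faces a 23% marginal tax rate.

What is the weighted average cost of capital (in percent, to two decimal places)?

Total capital V = 241 + 57.8 + 63.7 + 61.4 = 423.9.
Equity: weight = 241/423.9 = 0.5685; cost = 11.44%.
Revolver drawn: weight = 57.8/423.9 = 0.1364; after-tax cost = 8.65% × (1 − 23%) = 6.6605%.
Bank debt: weight = 63.7/423.9 = 0.1503; after-tax cost = 9% × (1 − 23%) = 6.9300%.
Debentures: weight = 61.4/423.9 = 0.1448; after-tax cost = 3.34% × (1 − 23%) = 2.5718%.
WACC = 0.5685 × 11.4400% + 0.1364 × 6.6605% + 0.1503 × 6.9300% + 0.1448 × 2.5718% = 8.8261%.

8.83%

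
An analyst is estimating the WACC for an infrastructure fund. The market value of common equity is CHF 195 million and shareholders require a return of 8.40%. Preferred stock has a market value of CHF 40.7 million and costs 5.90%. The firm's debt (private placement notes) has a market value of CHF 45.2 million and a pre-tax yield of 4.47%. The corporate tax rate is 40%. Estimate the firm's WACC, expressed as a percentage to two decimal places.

7.12%

Total capital V = 195 + 40.7 + 45.2 = 280.9.
Equity: weight = 195/280.9 = 0.6942; cost = 8.4%.
Preferred: weight = 40.7/280.9 = 0.1449; cost = 5.9%.
Private placement notes: weight = 45.2/280.9 = 0.1609; after-tax cost = 4.47% × (1 − 40%) = 2.6820%.
WACC = 0.6942 × 8.4000% + 0.1449 × 5.9000% + 0.1609 × 2.6820% = 7.1177%.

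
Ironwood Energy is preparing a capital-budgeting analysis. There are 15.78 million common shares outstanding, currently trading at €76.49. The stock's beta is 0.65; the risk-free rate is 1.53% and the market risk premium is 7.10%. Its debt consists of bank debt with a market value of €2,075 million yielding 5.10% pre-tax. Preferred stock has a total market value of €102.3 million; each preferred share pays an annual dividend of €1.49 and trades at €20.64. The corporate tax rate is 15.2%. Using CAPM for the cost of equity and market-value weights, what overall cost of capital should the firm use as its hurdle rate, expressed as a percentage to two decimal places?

Cost of equity via CAPM: Re = 1.53% + 0.65 × 7.1% = 6.1450%.
Cost of preferred: Rp = 1.49 / 20.64 = 7.2190%.
Market value of equity E = 76.49 × 15.78m = 1207.0122m.
Total capital V = 1207.0122 + 102.3 + 2075 = 3384.3122.
Equity: weight = 1207.0122/3384.3122 = 0.3566; cost = 6.145%.
Preferred: weight = 102.3/3384.3122 = 0.0302; cost = 7.219%.
Bank debt: weight = 2075/3384.3122 = 0.6131; after-tax cost = 5.1% × (1 − 15.2%) = 4.3248%.
WACC = 0.3566 × 6.1450% + 0.0302 × 7.2190% + 0.6131 × 4.3248% = 5.0615%.

5.06%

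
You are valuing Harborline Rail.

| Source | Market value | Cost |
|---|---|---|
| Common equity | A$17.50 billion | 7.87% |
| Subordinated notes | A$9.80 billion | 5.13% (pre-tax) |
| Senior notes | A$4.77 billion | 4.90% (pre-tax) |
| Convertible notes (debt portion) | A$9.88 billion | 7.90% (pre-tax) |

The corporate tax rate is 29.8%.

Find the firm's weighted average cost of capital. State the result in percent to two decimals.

5.82%

Total capital V = 17.5 + 9.8 + 4.77 + 9.88 = 41.95.
Equity: weight = 17.5/41.95 = 0.4172; cost = 7.87%.
Subordinated notes: weight = 9.8/41.95 = 0.2336; after-tax cost = 5.13% × (1 − 29.8%) = 3.6013%.
Senior notes: weight = 4.77/41.95 = 0.1137; after-tax cost = 4.9% × (1 − 29.8%) = 3.4398%.
Convertible notes (debt portion): weight = 9.88/41.95 = 0.2355; after-tax cost = 7.9% × (1 − 29.8%) = 5.5458%.
WACC = 0.4172 × 7.8700% + 0.2336 × 3.6013% + 0.1137 × 3.4398% + 0.2355 × 5.5458% = 5.8216%.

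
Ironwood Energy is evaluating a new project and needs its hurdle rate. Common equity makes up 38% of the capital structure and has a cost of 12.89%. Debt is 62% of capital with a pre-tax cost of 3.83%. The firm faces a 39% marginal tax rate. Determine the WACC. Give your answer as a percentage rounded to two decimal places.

6.35%

After-tax cost of debt = 3.83% × (1 − 39%) = 2.3363%.
WACC = 0.380 × 12.8900% + 0.620 × 2.3363% = 6.3467%.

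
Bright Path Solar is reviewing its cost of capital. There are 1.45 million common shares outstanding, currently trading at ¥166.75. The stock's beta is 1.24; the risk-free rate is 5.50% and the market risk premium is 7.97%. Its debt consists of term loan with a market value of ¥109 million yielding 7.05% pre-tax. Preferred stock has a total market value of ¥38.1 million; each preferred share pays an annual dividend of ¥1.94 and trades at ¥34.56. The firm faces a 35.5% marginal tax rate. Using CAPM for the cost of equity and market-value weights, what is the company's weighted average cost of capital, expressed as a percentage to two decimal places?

11.39%

Cost of equity via CAPM: Re = 5.5% + 1.24 × 7.97% = 15.3828%.
Cost of preferred: Rp = 1.94 / 34.56 = 5.6134%.
Market value of equity E = 166.75 × 1.45m = 241.7875m.
Total capital V = 241.7875 + 38.1 + 109 = 388.8875.
Equity: weight = 241.7875/388.8875 = 0.6217; cost = 15.3828%.
Preferred: weight = 38.1/388.8875 = 0.0980; cost = 5.6134%.
Term loan: weight = 109/388.8875 = 0.2803; after-tax cost = 7.05% × (1 − 35.5%) = 4.5473%.
WACC = 0.6217 × 15.3828% + 0.0980 × 5.6134% + 0.2803 × 4.5473% = 11.3886%.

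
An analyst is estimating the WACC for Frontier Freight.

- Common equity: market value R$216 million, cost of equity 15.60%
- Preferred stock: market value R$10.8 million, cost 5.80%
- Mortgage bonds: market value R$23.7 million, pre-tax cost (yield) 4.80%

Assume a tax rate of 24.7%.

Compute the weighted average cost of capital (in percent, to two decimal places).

Total capital V = 216 + 10.8 + 23.7 = 250.5.
Equity: weight = 216/250.5 = 0.8623; cost = 15.6%.
Preferred: weight = 10.8/250.5 = 0.0431; cost = 5.8%.
Mortgage bonds: weight = 23.7/250.5 = 0.0946; after-tax cost = 4.8% × (1 − 24.7%) = 3.6144%.
WACC = 0.8623 × 15.6000% + 0.0431 × 5.8000% + 0.0946 × 3.6144% = 14.0435%.

14.04%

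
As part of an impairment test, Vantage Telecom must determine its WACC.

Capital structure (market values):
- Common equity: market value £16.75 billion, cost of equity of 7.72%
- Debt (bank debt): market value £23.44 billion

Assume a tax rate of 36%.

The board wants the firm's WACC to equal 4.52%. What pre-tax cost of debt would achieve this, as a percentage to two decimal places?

Total capital V = 16.75 + 23.44 = 40.19.
Equity weight = 16.75/40.19 = 0.4168.
Bank debt weight = 23.44/40.19 = 0.5832.
Equity contribution = 0.4168 × 7.72% = 3.2175%.
Remaining for debt = 4.52% − 3.2175% = 1.3025%.
Rd × (1 − 36%) × 0.5832 = 1.3025%  ⇒  Rd = 3.4895%.

3.49%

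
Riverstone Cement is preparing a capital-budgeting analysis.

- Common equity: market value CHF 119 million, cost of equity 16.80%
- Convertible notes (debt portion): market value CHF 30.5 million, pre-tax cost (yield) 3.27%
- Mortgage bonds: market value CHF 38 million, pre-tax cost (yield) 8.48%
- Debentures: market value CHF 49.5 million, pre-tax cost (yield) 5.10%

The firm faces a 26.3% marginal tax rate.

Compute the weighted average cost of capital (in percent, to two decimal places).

Total capital V = 119 + 30.5 + 38 + 49.5 = 237.
Equity: weight = 119/237 = 0.5021; cost = 16.8%.
Convertible notes (debt portion): weight = 30.5/237 = 0.1287; after-tax cost = 3.27% × (1 − 26.3%) = 2.4100%.
Mortgage bonds: weight = 38/237 = 0.1603; after-tax cost = 8.48% × (1 − 26.3%) = 6.2498%.
Debentures: weight = 49.5/237 = 0.2089; after-tax cost = 5.1% × (1 − 26.3%) = 3.7587%.
WACC = 0.5021 × 16.8000% + 0.1287 × 2.4100% + 0.1603 × 6.2498% + 0.2089 × 3.7587% = 10.5327%.

10.53%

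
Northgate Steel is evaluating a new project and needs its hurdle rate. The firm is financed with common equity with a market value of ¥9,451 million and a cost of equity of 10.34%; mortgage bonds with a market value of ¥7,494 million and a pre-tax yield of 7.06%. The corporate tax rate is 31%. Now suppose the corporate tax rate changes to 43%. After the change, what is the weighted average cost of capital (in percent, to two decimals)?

After the change:
Total capital V = 9451 + 7494 = 16945.
Equity: weight = 9451/16945 = 0.5577; cost = 10.34%.
Mortgage bonds: weight = 7494/16945 = 0.4423; after-tax cost = 7.06% × (1 − 43%) = 4.0242%.
WACC = 0.5577 × 10.3400% + 0.4423 × 4.0242% = 7.5468%.

7.55%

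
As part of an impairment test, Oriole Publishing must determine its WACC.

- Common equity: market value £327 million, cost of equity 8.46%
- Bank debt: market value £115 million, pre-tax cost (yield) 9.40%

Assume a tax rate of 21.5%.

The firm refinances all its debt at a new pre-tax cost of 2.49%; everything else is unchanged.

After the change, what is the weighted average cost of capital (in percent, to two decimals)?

After the change:
Total capital V = 327 + 115 = 442.
Equity: weight = 327/442 = 0.7398; cost = 8.46%.
Bank debt: weight = 115/442 = 0.2602; after-tax cost = 2.49% × (1 − 21.5%) = 1.9547%.
WACC = 0.7398 × 8.4600% + 0.2602 × 1.9547% = 6.7674%.

6.77%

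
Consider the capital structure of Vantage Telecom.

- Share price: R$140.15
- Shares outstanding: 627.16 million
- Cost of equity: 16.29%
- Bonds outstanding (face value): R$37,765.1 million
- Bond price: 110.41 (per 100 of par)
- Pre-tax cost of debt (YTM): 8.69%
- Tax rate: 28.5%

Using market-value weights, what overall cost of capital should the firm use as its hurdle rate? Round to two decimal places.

13.05%

Market value of equity E = 140.15 × 627.16m = 87896.474m. Market value of debt D = 37765.1m × 110.41/100 = 41696.44691m.
Total capital V = 87896.474 + 41696.44691 = 129592.92091.
Equity: weight = 87896.474/129592.92091 = 0.6783; cost = 16.29%.
Bonds outstanding: weight = 41696.44691/129592.92091 = 0.3217; after-tax cost = 8.69% × (1 − 28.5%) = 6.2134%.
WACC = 0.6783 × 16.2900% + 0.3217 × 6.2134% = 13.0478%.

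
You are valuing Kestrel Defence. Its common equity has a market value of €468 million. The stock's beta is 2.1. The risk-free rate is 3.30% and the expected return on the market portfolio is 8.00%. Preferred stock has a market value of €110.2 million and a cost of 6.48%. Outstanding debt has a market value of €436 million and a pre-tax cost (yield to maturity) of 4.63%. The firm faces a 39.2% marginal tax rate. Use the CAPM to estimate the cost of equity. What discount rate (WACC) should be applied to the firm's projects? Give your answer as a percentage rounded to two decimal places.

Market risk premium = 8.0% − 3.3% = 4.7%.
Cost of equity via CAPM: Re = 3.3% + 2.1 × 4.7% = 13.1700%.
Total capital V = 468 + 110.2 + 436 = 1014.2.
Equity: weight = 468/1014.2 = 0.4614; cost = 13.17%.
Preferred: weight = 110.2/1014.2 = 0.1087; cost = 6.48%.
Debt: weight = 436/1014.2 = 0.4299; after-tax cost = 4.63% × (1 − 39.2%) = 2.8150%.
WACC = 0.4614 × 13.1700% + 0.1087 × 6.4800% + 0.4299 × 2.8150% = 7.9915%.

7.99%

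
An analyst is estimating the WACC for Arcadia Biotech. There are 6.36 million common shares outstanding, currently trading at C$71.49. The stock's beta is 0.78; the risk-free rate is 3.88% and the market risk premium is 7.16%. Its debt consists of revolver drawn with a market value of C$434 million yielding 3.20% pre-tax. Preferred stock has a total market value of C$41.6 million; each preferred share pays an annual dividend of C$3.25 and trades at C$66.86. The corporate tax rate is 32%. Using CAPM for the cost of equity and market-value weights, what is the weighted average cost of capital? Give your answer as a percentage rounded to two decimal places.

Cost of equity via CAPM: Re = 3.88% + 0.78 × 7.16% = 9.4648%.
Cost of preferred: Rp = 3.25 / 66.86 = 4.8609%.
Market value of equity E = 71.49 × 6.36m = 454.6764m.
Total capital V = 454.6764 + 41.6 + 434 = 930.2764.
Equity: weight = 454.6764/930.2764 = 0.4888; cost = 9.4648%.
Preferred: weight = 41.6/930.2764 = 0.0447; cost = 4.8609%.
Revolver drawn: weight = 434/930.2764 = 0.4665; after-tax cost = 3.2% × (1 − 32%) = 2.1760%.
WACC = 0.4888 × 9.4648% + 0.0447 × 4.8609% + 0.4665 × 2.1760% = 5.8585%.

5.86%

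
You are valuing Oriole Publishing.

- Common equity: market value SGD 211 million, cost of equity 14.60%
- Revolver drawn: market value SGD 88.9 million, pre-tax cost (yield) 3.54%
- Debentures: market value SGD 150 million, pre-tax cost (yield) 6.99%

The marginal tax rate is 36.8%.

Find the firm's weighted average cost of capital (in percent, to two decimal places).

8.76%

Total capital V = 211 + 88.9 + 150 = 449.9.
Equity: weight = 211/449.9 = 0.4690; cost = 14.6%.
Revolver drawn: weight = 88.9/449.9 = 0.1976; after-tax cost = 3.54% × (1 − 36.8%) = 2.2373%.
Debentures: weight = 150/449.9 = 0.3334; after-tax cost = 6.99% × (1 − 36.8%) = 4.4177%.
WACC = 0.4690 × 14.6000% + 0.1976 × 2.2373% + 0.3334 × 4.4177% = 8.7623%.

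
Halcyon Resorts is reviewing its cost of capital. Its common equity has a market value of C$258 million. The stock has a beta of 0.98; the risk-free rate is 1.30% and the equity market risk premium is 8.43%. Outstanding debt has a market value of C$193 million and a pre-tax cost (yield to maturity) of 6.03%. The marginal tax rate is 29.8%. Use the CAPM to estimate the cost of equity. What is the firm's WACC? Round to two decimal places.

Cost of equity via CAPM: Re = 1.3% + 0.98 × 8.43% = 9.5614%.
Total capital V = 258 + 193 = 451.
Equity: weight = 258/451 = 0.5721; cost = 9.5614%.
Debt: weight = 193/451 = 0.4279; after-tax cost = 6.03% × (1 − 29.8%) = 4.2331%.
WACC = 0.5721 × 9.5614% + 0.4279 × 4.2331% = 7.2812%.

7.28%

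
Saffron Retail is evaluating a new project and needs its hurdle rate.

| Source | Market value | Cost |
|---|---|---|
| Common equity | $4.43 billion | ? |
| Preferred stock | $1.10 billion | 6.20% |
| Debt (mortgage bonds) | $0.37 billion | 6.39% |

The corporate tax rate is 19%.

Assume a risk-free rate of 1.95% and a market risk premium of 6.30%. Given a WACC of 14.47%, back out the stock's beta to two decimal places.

2.44

Total capital V = 4.43 + 1.1 + 0.37 = 5.9.
Equity weight = 4.43/5.9 = 0.7508.
Preferred weight = 1.1/5.9 = 0.1864.
Mortgage bonds weight = 0.37/5.9 = 0.0627.
Debt contribution = 0.0627 × 6.39% × (1 − 19%) = 0.3246%.
Preferred contribution = 0.1864 × 6.2% = 1.1559%.
Required equity contribution = 14.47% − 1.4805% = 12.9895%  ⇒  Re = 17.2998%.
CAPM: 17.2998% = 1.95% + β × 6.3%  ⇒  β = 2.4365.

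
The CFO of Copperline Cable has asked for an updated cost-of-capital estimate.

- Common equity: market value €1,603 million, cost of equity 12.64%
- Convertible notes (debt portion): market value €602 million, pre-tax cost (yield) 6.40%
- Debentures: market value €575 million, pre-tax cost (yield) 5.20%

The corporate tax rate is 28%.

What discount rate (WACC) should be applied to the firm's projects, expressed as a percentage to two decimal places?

Total capital V = 1603 + 602 + 575 = 2780.
Equity: weight = 1603/2780 = 0.5766; cost = 12.64%.
Convertible notes (debt portion): weight = 602/2780 = 0.2165; after-tax cost = 6.4% × (1 − 28%) = 4.6080%.
Debentures: weight = 575/2780 = 0.2068; after-tax cost = 5.2% × (1 − 28%) = 3.7440%.
WACC = 0.5766 × 12.6400% + 0.2165 × 4.6080% + 0.2068 × 3.7440% = 9.0607%.

9.06%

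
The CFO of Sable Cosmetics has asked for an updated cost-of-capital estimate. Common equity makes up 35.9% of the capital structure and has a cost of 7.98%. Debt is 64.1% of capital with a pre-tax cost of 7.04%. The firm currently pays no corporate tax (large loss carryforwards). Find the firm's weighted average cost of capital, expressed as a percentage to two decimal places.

After-tax cost of debt = 7.04% × (1 − 0%) = 7.0400%.
WACC = 0.359 × 7.9800% + 0.641 × 7.0400% = 7.3775%.

7.38%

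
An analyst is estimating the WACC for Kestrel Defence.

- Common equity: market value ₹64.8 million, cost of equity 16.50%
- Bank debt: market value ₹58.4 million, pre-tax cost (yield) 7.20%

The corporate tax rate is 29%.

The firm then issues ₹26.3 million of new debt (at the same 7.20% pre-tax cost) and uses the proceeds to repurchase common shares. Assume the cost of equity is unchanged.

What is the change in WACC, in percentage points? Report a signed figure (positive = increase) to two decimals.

Current WACC:
Total capital V = 64.8 + 58.4 = 123.2.
Equity: weight = 64.8/123.2 = 0.5260; cost = 16.5%.
Bank debt: weight = 58.4/123.2 = 0.4740; after-tax cost = 7.2% × (1 − 29%) = 5.1120%.
WACC = 0.5260 × 16.5000% + 0.4740 × 5.1120% = 11.1018%.
After the change:
Total capital V = 38.5 + 84.7 = 123.2.
Equity: weight = 38.5/123.2 = 0.3125; cost = 16.5%.
Bank debt: weight = 84.7/123.2 = 0.6875; after-tax cost = 7.2% × (1 − 29%) = 5.1120%.
WACC = 0.3125 × 16.5000% + 0.6875 × 5.1120% = 8.6707%.
Change in WACC = 8.6707% − 11.1018% = -2.4310 pp.

-2.43 pp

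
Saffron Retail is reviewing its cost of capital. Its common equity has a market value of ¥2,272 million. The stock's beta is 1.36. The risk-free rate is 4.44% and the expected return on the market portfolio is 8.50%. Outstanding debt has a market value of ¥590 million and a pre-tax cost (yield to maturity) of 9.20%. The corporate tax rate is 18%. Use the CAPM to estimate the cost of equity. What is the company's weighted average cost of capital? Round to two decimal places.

9.46%

Market risk premium = 8.5% − 4.44% = 4.06%.
Cost of equity via CAPM: Re = 4.44% + 1.36 × 4.06% = 9.9616%.
Total capital V = 2272 + 590 = 2862.
Equity: weight = 2272/2862 = 0.7939; cost = 9.9616%.
Debt: weight = 590/2862 = 0.2061; after-tax cost = 9.2% × (1 − 18%) = 7.5440%.
WACC = 0.7939 × 9.9616% + 0.2061 × 7.5440% = 9.4632%.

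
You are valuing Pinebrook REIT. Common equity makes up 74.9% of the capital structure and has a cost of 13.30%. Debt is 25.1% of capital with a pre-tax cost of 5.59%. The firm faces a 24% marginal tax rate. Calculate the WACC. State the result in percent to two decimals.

11.03%

After-tax cost of debt = 5.59% × (1 − 24%) = 4.2484%.
WACC = 0.749 × 13.3000% + 0.251 × 4.2484% = 11.0280%.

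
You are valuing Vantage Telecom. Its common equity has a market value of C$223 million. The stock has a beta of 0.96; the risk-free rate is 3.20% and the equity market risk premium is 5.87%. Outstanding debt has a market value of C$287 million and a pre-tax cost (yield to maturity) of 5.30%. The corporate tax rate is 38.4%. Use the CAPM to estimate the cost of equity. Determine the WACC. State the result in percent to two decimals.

5.70%

Cost of equity via CAPM: Re = 3.2% + 0.96 × 5.87% = 8.8352%.
Total capital V = 223 + 287 = 510.
Equity: weight = 223/510 = 0.4373; cost = 8.8352%.
Debt: weight = 287/510 = 0.5627; after-tax cost = 5.3% × (1 − 38.4%) = 3.2648%.
WACC = 0.4373 × 8.8352% + 0.5627 × 3.2648% = 5.7005%.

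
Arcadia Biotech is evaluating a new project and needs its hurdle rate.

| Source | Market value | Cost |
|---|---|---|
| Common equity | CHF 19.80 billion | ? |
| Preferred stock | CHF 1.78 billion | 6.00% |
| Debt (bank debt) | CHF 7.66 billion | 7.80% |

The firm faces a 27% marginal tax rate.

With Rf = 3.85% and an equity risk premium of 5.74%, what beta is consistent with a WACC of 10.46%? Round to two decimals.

Total capital V = 19.8 + 1.78 + 7.66 = 29.24.
Equity weight = 19.8/29.24 = 0.6772.
Preferred weight = 1.78/29.24 = 0.0609.
Bank debt weight = 7.66/29.24 = 0.2620.
Debt contribution = 0.2620 × 7.8% × (1 − 27%) = 1.4917%.
Preferred contribution = 0.0609 × 6% = 0.3653%.
Required equity contribution = 10.46% − 1.8569% = 8.6031%  ⇒  Re = 12.7048%.
CAPM: 12.7048% = 3.85% + β × 5.74%  ⇒  β = 1.5426.

1.54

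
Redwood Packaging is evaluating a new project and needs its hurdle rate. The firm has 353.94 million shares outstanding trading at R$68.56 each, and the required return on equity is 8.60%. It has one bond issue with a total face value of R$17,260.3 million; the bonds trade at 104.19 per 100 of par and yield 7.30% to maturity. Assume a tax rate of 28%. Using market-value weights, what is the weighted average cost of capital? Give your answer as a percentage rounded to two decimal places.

7.18%

Market value of equity E = 68.56 × 353.94m = 24266.1264m. Market value of debt D = 17260.3m × 104.19/100 = 17983.50657m.
Total capital V = 24266.1264 + 17983.50657 = 42249.63297.
Equity: weight = 24266.1264/42249.63297 = 0.5744; cost = 8.6%.
Bonds outstanding: weight = 17983.50657/42249.63297 = 0.4256; after-tax cost = 7.3% × (1 − 28%) = 5.2560%.
WACC = 0.5744 × 8.6000% + 0.4256 × 5.2560% = 7.1766%.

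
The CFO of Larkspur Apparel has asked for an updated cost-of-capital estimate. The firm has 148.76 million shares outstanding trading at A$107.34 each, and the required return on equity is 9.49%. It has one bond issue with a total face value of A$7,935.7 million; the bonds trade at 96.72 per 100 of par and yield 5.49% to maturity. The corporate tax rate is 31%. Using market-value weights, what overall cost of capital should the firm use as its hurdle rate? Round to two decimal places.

7.64%

Market value of equity E = 107.34 × 148.76m = 15967.8984m. Market value of debt D = 7935.7m × 96.72/100 = 7675.40904m.
Total capital V = 15967.8984 + 7675.40904 = 23643.30744.
Equity: weight = 15967.8984/23643.30744 = 0.6754; cost = 9.49%.
Bonds outstanding: weight = 7675.40904/23643.30744 = 0.3246; after-tax cost = 5.49% × (1 − 31%) = 3.7881%.
WACC = 0.6754 × 9.4900% + 0.3246 × 3.7881% = 7.6390%.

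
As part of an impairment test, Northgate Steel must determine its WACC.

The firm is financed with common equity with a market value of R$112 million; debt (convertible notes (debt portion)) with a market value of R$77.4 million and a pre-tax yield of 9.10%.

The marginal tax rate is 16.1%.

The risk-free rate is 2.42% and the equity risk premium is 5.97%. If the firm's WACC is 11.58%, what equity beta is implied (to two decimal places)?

1.99

Total capital V = 112 + 77.4 = 189.4.
Equity weight = 112/189.4 = 0.5913.
Convertible notes (debt portion) weight = 77.4/189.4 = 0.4087.
Debt contribution = 0.4087 × 9.1% × (1 − 16.1%) = 3.1201%.
Required equity contribution = 11.58% − 3.1201% = 8.4599%  ⇒  Re = 14.3063%.
CAPM: 14.3063% = 2.42% + β × 5.97%  ⇒  β = 1.9910.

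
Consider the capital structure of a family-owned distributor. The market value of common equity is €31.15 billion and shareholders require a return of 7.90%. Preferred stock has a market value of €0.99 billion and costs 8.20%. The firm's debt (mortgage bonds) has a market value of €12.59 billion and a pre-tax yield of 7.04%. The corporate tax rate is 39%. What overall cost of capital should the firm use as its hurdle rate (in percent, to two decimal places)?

Total capital V = 31.15 + 0.99 + 12.59 = 44.73.
Equity: weight = 31.15/44.73 = 0.6964; cost = 7.9%.
Preferred: weight = 0.99/44.73 = 0.0221; cost = 8.2%.
Mortgage bonds: weight = 12.59/44.73 = 0.2815; after-tax cost = 7.04% × (1 − 39%) = 4.2944%.
WACC = 0.6964 × 7.9000% + 0.0221 × 8.2000% + 0.2815 × 4.2944% = 6.8918%.

6.89%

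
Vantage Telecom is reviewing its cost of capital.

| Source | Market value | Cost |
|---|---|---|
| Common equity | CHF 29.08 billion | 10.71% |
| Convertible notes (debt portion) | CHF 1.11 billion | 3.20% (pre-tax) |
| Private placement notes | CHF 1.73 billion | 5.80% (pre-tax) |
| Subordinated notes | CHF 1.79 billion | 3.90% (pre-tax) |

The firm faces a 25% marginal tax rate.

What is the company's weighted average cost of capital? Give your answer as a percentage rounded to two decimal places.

9.70%

Total capital V = 29.08 + 1.11 + 1.73 + 1.79 = 33.71.
Equity: weight = 29.08/33.71 = 0.8627; cost = 10.71%.
Convertible notes (debt portion): weight = 1.11/33.71 = 0.0329; after-tax cost = 3.2% × (1 − 25%) = 2.4000%.
Private placement notes: weight = 1.73/33.71 = 0.0513; after-tax cost = 5.8% × (1 − 25%) = 4.3500%.
Subordinated notes: weight = 1.79/33.71 = 0.0531; after-tax cost = 3.9% × (1 − 25%) = 2.9250%.
WACC = 0.8627 × 10.7100% + 0.0329 × 2.4000% + 0.0513 × 4.3500% + 0.0531 × 2.9250% = 9.6966%.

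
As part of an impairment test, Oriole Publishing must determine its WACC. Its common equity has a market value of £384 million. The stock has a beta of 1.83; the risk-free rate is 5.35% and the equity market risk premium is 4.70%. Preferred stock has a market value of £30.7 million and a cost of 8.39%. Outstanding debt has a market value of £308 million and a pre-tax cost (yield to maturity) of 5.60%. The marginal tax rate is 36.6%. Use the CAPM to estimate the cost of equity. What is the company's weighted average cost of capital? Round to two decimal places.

9.28%

Cost of equity via CAPM: Re = 5.35% + 1.83 × 4.7% = 13.9510%.
Total capital V = 384 + 30.7 + 308 = 722.7.
Equity: weight = 384/722.7 = 0.5313; cost = 13.951%.
Preferred: weight = 30.7/722.7 = 0.0425; cost = 8.39%.
Debt: weight = 308/722.7 = 0.4262; after-tax cost = 5.6% × (1 − 36.6%) = 3.5504%.
WACC = 0.5313 × 13.9510% + 0.0425 × 8.3900% + 0.4262 × 3.5504% = 9.2822%.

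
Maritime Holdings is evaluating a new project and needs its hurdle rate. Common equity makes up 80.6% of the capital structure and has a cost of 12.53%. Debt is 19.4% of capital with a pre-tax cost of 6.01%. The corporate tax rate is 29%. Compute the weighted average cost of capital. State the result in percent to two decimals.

10.93%

After-tax cost of debt = 6.01% × (1 − 29%) = 4.2671%.
WACC = 0.806 × 12.5300% + 0.194 × 4.2671% = 10.9270%.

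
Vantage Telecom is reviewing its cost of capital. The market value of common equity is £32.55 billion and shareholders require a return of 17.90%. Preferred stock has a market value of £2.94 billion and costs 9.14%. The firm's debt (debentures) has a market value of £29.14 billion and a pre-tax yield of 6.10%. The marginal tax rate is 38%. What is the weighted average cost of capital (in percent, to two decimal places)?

11.14%

Total capital V = 32.55 + 2.94 + 29.14 = 64.63.
Equity: weight = 32.55/64.63 = 0.5036; cost = 17.9%.
Preferred: weight = 2.94/64.63 = 0.0455; cost = 9.14%.
Debentures: weight = 29.14/64.63 = 0.4509; after-tax cost = 6.1% × (1 − 38%) = 3.7820%.
WACC = 0.5036 × 17.9000% + 0.0455 × 9.1400% + 0.4509 × 3.7820% = 11.1361%.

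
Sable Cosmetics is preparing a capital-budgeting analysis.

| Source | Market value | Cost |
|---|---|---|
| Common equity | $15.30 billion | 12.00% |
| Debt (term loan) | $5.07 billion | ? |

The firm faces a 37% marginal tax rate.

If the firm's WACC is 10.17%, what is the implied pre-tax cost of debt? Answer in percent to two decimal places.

Total capital V = 15.3 + 5.07 = 20.37.
Equity weight = 15.3/20.37 = 0.7511.
Term loan weight = 5.07/20.37 = 0.2489.
Equity contribution = 0.7511 × 12% = 9.0133%.
Remaining for debt = 10.17% − 9.0133% = 1.1567%.
Rd × (1 − 37%) × 0.2489 = 1.1567%  ⇒  Rd = 7.3770%.

7.38%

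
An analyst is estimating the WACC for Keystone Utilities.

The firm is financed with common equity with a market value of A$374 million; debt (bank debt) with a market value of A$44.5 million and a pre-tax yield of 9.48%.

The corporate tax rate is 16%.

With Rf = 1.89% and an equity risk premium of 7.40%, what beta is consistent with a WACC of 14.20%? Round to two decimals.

1.76

Total capital V = 374 + 44.5 = 418.5.
Equity weight = 374/418.5 = 0.8937.
Bank debt weight = 44.5/418.5 = 0.1063.
Debt contribution = 0.1063 × 9.48% × (1 − 16%) = 0.8467%.
Required equity contribution = 14.2% − 0.8467% = 13.3533%  ⇒  Re = 14.9421%.
CAPM: 14.9421% = 1.89% + β × 7.4%  ⇒  β = 1.7638.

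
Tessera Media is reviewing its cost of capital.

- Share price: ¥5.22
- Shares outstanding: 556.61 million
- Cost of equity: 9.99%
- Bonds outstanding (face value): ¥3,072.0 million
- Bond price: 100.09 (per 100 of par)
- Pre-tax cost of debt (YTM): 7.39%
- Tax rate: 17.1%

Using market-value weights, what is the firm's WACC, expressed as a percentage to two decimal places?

8.00%

Market value of equity E = 5.22 × 556.61m = 2905.5042m. Market value of debt D = 3072m × 100.09/100 = 3074.7648m.
Total capital V = 2905.5042 + 3074.7648 = 5980.269.
Equity: weight = 2905.5042/5980.269 = 0.4858; cost = 9.99%.
Bonds outstanding: weight = 3074.7648/5980.269 = 0.5142; after-tax cost = 7.39% × (1 − 17.1%) = 6.1263%.
WACC = 0.4858 × 9.9900% + 0.5142 × 6.1263% = 8.0035%.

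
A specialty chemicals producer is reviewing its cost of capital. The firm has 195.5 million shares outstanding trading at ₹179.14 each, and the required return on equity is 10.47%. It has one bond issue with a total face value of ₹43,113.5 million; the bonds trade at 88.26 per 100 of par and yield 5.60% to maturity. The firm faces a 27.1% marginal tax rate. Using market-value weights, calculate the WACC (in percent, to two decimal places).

7.14%

Market value of equity E = 179.14 × 195.5m = 35021.87m. Market value of debt D = 43113.5m × 88.26/100 = 38051.9751m.
Total capital V = 35021.87 + 38051.9751 = 73073.8451.
Equity: weight = 35021.87/73073.8451 = 0.4793; cost = 10.47%.
Bonds outstanding: weight = 38051.9751/73073.8451 = 0.5207; after-tax cost = 5.6% × (1 − 27.1%) = 4.0824%.
WACC = 0.4793 × 10.4700% + 0.5207 × 4.0824% = 7.1438%.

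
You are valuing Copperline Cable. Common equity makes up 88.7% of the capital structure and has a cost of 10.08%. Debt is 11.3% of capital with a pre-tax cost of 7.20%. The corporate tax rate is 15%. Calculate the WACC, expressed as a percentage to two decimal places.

After-tax cost of debt = 7.2% × (1 − 15%) = 6.1200%.
WACC = 0.887 × 10.0800% + 0.113 × 6.1200% = 9.6325%.

9.63%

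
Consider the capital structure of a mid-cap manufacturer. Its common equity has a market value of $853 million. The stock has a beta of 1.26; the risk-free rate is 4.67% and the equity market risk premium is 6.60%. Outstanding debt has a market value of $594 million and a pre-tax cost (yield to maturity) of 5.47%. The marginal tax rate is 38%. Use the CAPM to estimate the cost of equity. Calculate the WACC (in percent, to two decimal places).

Cost of equity via CAPM: Re = 4.67% + 1.26 × 6.6% = 12.9860%.
Total capital V = 853 + 594 = 1447.
Equity: weight = 853/1447 = 0.5895; cost = 12.986%.
Debt: weight = 594/1447 = 0.4105; after-tax cost = 5.47% × (1 − 38%) = 3.3914%.
WACC = 0.5895 × 12.9860% + 0.4105 × 3.3914% = 9.0474%.

9.05%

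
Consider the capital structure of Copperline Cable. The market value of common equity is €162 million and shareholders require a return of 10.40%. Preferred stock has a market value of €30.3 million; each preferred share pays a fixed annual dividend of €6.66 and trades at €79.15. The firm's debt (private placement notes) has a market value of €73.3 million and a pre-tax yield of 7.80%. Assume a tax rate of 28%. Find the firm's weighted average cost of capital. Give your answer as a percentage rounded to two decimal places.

8.85%

Cost of preferred: Rp = 6.66 / 79.15 = 8.4144%.
Total capital V = 162 + 30.3 + 73.3 = 265.6.
Equity: weight = 162/265.6 = 0.6099; cost = 10.4%.
Preferred: weight = 30.3/265.6 = 0.1141; cost = 8.4144%.
Private placement notes: weight = 73.3/265.6 = 0.2760; after-tax cost = 7.8% × (1 − 28%) = 5.6160%.
WACC = 0.6099 × 10.4000% + 0.1141 × 8.4144% + 0.2760 × 5.6160% = 8.8532%.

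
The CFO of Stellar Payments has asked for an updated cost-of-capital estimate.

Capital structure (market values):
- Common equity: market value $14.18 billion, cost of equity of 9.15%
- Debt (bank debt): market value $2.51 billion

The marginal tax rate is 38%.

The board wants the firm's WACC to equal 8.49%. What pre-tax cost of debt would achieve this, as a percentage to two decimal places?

7.68%

Total capital V = 14.18 + 2.51 = 16.69.
Equity weight = 14.18/16.69 = 0.8496.
Bank debt weight = 2.51/16.69 = 0.1504.
Equity contribution = 0.8496 × 9.15% = 7.7739%.
Remaining for debt = 8.49% − 7.7739% = 0.7161%.
Rd × (1 − 38%) × 0.1504 = 0.7161%  ⇒  Rd = 7.6797%.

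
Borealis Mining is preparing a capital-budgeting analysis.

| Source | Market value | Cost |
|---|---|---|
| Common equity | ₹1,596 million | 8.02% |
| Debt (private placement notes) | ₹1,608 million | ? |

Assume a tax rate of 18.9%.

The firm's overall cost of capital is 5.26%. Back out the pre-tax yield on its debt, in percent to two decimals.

Total capital V = 1596 + 1608 = 3204.
Equity weight = 1596/3204 = 0.4981.
Private placement notes weight = 1608/3204 = 0.5019.
Equity contribution = 0.4981 × 8.02% = 3.9950%.
Remaining for debt = 5.26% − 3.9950% = 1.2650%.
Rd × (1 − 18.9%) × 0.5019 = 1.2650%  ⇒  Rd = 3.1080%.

3.11%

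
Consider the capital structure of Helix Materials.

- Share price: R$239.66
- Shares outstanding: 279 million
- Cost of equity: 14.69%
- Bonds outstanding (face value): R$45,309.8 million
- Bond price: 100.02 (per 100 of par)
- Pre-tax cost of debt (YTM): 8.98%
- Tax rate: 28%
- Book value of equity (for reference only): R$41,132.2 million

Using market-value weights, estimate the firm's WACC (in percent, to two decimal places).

11.37%

Market value of equity E = 239.66 × 279m = 66865.14m. Market value of debt D = 45309.8m × 100.02/100 = 45318.86196m.
Total capital V = 66865.14 + 45318.86196 = 112184.00196.
Equity: weight = 66865.14/112184.00196 = 0.5960; cost = 14.69%.
Bonds outstanding: weight = 45318.86196/112184.00196 = 0.4040; after-tax cost = 8.98% × (1 − 28%) = 6.4656%.
WACC = 0.5960 × 14.6900% + 0.4040 × 6.4656% = 11.3676%.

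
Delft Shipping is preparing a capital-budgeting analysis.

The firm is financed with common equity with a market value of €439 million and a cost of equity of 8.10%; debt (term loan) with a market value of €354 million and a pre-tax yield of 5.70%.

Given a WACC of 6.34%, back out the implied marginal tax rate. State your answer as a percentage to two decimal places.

Total capital V = 439 + 354 = 793.
Equity weight = 439/793 = 0.5536.
Term loan weight = 354/793 = 0.4464.
Equity contribution = 0.5536 × 8.1% = 4.4841%.
Debt contribution must be 6.34% − 4.4841% = 1.8559%.
0.4464 × 5.7% × (1 − T) = 1.8559%  ⇒  (1 − T) = 0.7294.
T = 27.0631%.

27.06%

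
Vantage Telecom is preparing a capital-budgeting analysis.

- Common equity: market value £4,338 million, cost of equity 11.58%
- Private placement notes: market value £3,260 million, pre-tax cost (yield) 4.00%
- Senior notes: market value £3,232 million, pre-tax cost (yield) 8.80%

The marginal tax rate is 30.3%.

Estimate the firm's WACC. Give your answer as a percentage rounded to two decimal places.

Total capital V = 4338 + 3260 + 3232 = 10830.
Equity: weight = 4338/10830 = 0.4006; cost = 11.58%.
Private placement notes: weight = 3260/10830 = 0.3010; after-tax cost = 4% × (1 − 30.3%) = 2.7880%.
Senior notes: weight = 3232/10830 = 0.2984; after-tax cost = 8.8% × (1 − 30.3%) = 6.1336%.
WACC = 0.4006 × 11.5800% + 0.3010 × 2.7880% + 0.2984 × 6.1336% = 7.3081%.

7.31%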